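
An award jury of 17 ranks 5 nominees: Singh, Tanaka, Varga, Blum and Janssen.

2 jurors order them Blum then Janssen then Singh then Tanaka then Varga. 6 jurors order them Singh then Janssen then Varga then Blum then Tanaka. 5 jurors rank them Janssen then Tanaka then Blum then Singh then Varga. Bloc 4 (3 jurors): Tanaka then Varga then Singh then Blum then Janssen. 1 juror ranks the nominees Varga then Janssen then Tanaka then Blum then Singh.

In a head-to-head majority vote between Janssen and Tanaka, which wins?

Ballots ranking Janssen above Tanaka: 2 + 6 + 5 + 1 = 14.
Ballots ranking Tanaka above Janssen: 17 − 14 = 3.
Janssen wins the head-to-head 14–3.

Janssen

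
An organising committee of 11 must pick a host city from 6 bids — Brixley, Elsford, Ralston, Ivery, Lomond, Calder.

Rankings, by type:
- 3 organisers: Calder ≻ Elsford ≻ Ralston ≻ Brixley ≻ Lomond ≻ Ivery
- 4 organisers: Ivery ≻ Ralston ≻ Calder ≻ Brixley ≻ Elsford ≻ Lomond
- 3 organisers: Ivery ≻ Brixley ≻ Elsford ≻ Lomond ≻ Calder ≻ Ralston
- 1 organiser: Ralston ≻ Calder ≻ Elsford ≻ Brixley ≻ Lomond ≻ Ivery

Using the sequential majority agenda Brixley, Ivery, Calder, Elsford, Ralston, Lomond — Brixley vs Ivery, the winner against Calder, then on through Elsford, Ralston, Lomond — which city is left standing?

Round 1: Brixley vs Ivery — 4–7, Ivery advances.
Round 2: Ivery vs Calder — 7–4, Ivery advances.
Round 3: Ivery vs Elsford — 7–4, Ivery advances.
Round 4: Ivery vs Ralston — 7–4, Ivery advances.
Round 5: Ivery vs Lomond — 7–4, Ivery advances.
Ivery survives the agenda.

Ivery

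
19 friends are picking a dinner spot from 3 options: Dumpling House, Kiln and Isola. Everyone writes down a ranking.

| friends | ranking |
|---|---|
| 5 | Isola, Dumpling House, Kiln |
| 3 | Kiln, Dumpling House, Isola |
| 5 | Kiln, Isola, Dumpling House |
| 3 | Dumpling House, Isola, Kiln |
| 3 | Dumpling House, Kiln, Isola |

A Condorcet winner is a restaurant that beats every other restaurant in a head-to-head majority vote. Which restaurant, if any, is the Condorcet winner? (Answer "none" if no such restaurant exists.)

none

Head-to-head results (19 friends):
Dumpling House vs Kiln: 11 to 8, Dumpling House.
Dumpling House–Isola: Isola 10–9.
Kiln vs Isola: 3+5+3 = 11 for Kiln, 8 for Isola — Kiln by 11–8.
Each restaurant drops at least one matchup (Dumpling House loses to Isola; Kiln loses to Dumpling House; Isola loses to Kiln); the cycle Dumpling House → Kiln → Isola → Dumpling House rules out a Condorcet winner.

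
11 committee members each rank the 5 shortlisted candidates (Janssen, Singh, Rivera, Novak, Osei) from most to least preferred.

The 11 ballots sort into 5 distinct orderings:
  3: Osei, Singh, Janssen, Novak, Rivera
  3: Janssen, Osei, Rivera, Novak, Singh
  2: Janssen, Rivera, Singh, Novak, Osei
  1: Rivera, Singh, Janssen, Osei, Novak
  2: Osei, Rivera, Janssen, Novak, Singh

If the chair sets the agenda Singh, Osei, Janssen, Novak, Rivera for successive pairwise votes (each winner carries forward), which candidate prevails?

Janssen

Round 1: Singh vs Osei — 3–8, Osei advances.
Round 2: Osei vs Janssen — 5–6, Janssen advances.
Round 3: Janssen vs Novak — 11–0, Janssen advances.
Round 4: Janssen vs Rivera — 8–3, Janssen advances.
The agenda winner is Janssen.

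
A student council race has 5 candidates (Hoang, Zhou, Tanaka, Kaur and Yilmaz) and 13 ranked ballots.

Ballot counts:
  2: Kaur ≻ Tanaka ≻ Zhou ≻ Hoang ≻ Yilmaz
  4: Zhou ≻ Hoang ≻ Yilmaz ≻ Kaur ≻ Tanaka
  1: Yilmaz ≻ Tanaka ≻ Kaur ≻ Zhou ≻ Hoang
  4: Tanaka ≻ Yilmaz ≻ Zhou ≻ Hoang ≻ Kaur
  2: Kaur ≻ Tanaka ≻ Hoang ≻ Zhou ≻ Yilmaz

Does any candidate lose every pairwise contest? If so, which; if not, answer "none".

none

Head-to-head results (13 voters):
Hoang vs Zhou: Zhou, 11–2.
Hoang–Tanaka: Tanaka 9–4.
Hoang vs Kaur: Hoang preferred on 4+4 = 8 ballots; Hoang wins 8–5.
Hoang vs Yilmaz: Hoang is ranked higher on 2+4+2 = 8 ballots, Yilmaz on 5. Hoang wins 8–5.
Zhou vs Tanaka: 4 to 9, Tanaka.
Zhou vs Kaur: Zhou wins 8–5.
Zhou vs Yilmaz: 8 to 5, Zhou.
Tanaka vs Kaur: 1+4 = 5 for Tanaka, 8 for Kaur — Kaur by 8–5.
Tanaka vs Yilmaz: Tanaka is ranked higher on 2+4+2 = 8 ballots, Yilmaz on 5. Tanaka wins 8–5.
Kaur vs Yilmaz: Kaur preferred on 2+2 = 4 ballots; Yilmaz wins 9–4.
No candidate is winless: Hoang beats Kaur; Zhou beats Hoang; Tanaka beats Hoang; Kaur beats Tanaka; Yilmaz beats Kaur. There is no Condorcet loser.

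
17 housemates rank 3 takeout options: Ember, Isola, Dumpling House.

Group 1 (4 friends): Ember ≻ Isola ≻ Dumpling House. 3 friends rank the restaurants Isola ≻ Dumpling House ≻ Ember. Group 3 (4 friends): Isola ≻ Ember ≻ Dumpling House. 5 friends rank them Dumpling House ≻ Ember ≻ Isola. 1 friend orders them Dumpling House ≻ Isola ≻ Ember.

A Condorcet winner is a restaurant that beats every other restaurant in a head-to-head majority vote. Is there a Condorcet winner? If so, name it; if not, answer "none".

Check each pair by majority over 17 ballots:
Ember–Isola: Ember 9–8.
Ember vs Dumpling House: Dumpling House wins 9–8.
Isola vs Dumpling House: Isola, 11–6.
Each restaurant drops at least one matchup (Ember loses to Dumpling House; Isola loses to Ember; Dumpling House loses to Isola); the cycle Ember → Isola → Dumpling House → Ember rules out a Condorcet winner.

none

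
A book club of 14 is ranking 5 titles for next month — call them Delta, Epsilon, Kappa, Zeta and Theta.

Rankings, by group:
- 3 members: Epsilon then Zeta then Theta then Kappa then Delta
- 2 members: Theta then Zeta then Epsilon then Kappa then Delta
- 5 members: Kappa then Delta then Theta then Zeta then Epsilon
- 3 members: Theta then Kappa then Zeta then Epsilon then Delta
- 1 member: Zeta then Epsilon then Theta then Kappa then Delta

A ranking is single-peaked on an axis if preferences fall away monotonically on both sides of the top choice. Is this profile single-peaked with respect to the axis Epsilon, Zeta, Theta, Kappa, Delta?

yes

Axis positions: Epsilon=1, Zeta=2, Theta=3, Kappa=4, Delta=5.
Group 1 (peak Epsilon at position 1): ranking walks positions 1-2-3-4-5, expanding outward from the peak — single-peaked.
Group 2 (peak Theta at position 3): ranking walks positions 3-2-1-4-5, expanding outward from the peak — single-peaked.
Group 3 (peak Kappa at position 4): ranking walks positions 4-5-3-2-1, expanding outward from the peak — single-peaked.
Group 4 (peak Theta at position 3): ranking walks positions 3-4-2-1-5, expanding outward from the peak — single-peaked.
Group 5 (peak Zeta at position 2): ranking walks positions 2-1-3-4-5, expanding outward from the peak — single-peaked.
Every ranking is single-peaked on this axis.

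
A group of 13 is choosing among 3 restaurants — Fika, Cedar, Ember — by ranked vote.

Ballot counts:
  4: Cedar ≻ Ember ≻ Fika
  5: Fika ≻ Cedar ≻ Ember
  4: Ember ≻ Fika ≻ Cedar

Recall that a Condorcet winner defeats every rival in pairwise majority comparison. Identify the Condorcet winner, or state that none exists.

Head-to-head results (13 friends):
Fika–Cedar: Fika 9–4.
Fika vs Ember: Ember, 8–5.
Cedar vs Ember: Cedar wins 9–4.
No restaurant is unbeaten: Fika loses to Ember; Cedar loses to Fika; Ember loses to Cedar. In particular Fika > Cedar > Ember > Fika is a majority cycle — no Condorcet winner exists.

none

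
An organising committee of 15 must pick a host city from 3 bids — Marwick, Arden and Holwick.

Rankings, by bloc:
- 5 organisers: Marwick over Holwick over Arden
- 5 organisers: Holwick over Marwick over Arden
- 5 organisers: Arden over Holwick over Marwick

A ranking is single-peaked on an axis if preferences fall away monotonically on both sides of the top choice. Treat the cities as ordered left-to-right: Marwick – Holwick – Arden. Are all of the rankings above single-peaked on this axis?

Axis positions: Marwick=1, Holwick=2, Arden=3.
Bloc 1 (peak Marwick at position 1): ranking walks positions 1-2-3, expanding outward from the peak — single-peaked.
Bloc 2 (peak Holwick at position 2): ranking walks positions 2-1-3, expanding outward from the peak — single-peaked.
Bloc 3 (peak Arden at position 3): ranking walks positions 3-2-1, expanding outward from the peak — single-peaked.
Every ranking is single-peaked on this axis.

yes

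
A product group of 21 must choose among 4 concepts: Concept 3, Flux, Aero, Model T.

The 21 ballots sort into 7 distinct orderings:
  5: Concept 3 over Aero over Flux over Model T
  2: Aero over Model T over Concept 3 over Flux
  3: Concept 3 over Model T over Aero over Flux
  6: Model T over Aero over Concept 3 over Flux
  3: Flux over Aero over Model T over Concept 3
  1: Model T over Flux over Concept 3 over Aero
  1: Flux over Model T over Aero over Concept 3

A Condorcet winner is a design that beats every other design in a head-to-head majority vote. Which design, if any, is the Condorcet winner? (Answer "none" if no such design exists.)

Head-to-head results (21 engineers):
Concept 3 vs Flux: 16 to 5, Concept 3.
Concept 3 vs Aero: Aero, 12–9.
Concept 3 vs Model T: Model T, 13–8.
Flux vs Aero: Aero wins 16–5.
Flux vs Model T: Flux preferred on 5+3+1 = 9 ballots; Model T wins 12–9.
Aero vs Model T: 10 to 11, Model T.
Only Model T has no losses; Model T is the Condorcet winner.

Model T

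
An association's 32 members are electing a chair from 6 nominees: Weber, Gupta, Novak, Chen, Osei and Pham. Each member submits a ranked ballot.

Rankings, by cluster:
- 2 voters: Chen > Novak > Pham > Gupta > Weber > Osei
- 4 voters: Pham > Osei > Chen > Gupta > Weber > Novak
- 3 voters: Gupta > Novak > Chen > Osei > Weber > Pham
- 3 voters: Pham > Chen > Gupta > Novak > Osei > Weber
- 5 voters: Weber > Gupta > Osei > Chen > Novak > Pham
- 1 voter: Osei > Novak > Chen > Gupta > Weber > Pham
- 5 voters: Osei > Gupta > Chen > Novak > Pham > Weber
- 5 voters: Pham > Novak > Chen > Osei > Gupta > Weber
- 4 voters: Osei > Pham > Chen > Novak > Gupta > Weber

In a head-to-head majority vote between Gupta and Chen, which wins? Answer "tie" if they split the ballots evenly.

Chen

Ballots ranking Gupta above Chen: 3 + 5 + 5 = 13.
Ballots ranking Chen above Gupta: 32 − 13 = 19.
Chen wins the head-to-head 19–13.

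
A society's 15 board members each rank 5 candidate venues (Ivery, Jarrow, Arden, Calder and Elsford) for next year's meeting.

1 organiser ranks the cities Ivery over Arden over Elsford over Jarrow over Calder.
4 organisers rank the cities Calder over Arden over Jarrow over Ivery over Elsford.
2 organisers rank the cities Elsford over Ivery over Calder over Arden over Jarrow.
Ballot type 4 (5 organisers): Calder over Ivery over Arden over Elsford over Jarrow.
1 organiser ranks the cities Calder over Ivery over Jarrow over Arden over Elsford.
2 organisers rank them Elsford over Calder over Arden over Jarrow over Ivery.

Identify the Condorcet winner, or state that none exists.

Pairwise majorities:
Ivery vs Jarrow: Ivery wins 9–6.
Ivery vs Arden: Ivery, 9–6.
Ivery vs Calder: Ivery is ranked higher on 1+2 = 3 ballots, Calder on 12. Calder wins 12–3.
Ivery vs Elsford: Ivery is ranked higher on 1+4+5+1 = 11 ballots, Elsford on 4. Ivery wins 11–4.
Jarrow vs Arden: Jarrow preferred on 1 ballot; Arden wins 14–1.
Jarrow vs Calder: Calder, 14–1.
Jarrow–Elsford: Elsford 10–5.
Arden vs Calder: Calder wins 14–1.
Arden vs Elsford: 11 to 4, Arden.
Calder vs Elsford: Calder is ranked higher on 4+5+1 = 10 ballots, Elsford on 5. Calder wins 10–5.
Calder wins every pairwise contest, so Calder is the Condorcet winner.

Calder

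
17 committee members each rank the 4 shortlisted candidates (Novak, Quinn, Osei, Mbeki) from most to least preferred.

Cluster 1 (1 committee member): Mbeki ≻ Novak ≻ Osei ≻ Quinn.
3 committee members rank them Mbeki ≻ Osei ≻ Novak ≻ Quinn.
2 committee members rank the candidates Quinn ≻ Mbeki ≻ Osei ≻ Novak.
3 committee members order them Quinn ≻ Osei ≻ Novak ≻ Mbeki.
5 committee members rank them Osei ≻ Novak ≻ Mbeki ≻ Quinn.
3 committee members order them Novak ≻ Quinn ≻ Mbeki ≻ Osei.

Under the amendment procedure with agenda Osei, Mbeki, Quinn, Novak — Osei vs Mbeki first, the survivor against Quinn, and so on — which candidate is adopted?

Round 1: Osei vs Mbeki — 8–9, Mbeki advances.
Round 2: Mbeki vs Quinn — 9–8, Mbeki advances.
Round 3: Mbeki vs Novak — 6–11, Novak advances.
The agenda winner is Novak.

Novak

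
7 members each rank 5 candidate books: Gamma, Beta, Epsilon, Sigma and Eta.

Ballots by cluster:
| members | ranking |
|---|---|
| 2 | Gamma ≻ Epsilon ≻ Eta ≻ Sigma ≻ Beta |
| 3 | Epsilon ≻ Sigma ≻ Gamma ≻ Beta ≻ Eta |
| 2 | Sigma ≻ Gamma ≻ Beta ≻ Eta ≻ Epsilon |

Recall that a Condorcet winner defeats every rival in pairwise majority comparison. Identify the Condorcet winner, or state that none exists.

none

Head-to-head results (7 members):
Gamma vs Beta: Gamma, 7–0.
Gamma–Epsilon: Gamma 4–3.
Gamma vs Sigma: Sigma wins 5–2.
Gamma vs Eta: Gamma wins 7–0.
Beta–Epsilon: Epsilon 5–2.
Beta vs Sigma: Sigma wins 7–0.
Beta vs Eta: Beta wins 5–2.
Epsilon–Sigma: Epsilon 5–2.
Epsilon vs Eta: Epsilon wins 5–2.
Sigma–Eta: Sigma 5–2.
Each book drops at least one matchup (Gamma loses to Sigma; Beta loses to Gamma; Epsilon loses to Gamma; Sigma loses to Epsilon; Eta loses to Gamma); the cycle Gamma beats Epsilon beats Sigma beats Gamma rules out a Condorcet winner.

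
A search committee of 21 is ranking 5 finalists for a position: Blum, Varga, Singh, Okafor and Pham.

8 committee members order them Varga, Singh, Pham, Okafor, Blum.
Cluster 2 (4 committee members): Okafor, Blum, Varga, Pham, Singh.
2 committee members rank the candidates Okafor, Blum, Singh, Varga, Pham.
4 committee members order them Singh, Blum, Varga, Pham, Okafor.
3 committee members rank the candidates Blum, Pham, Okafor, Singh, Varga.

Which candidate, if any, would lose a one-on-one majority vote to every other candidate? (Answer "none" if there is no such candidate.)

none

Head-to-head results (21 committee members):
Blum–Varga: Blum 13–8.
Blum–Singh: Singh 12–9.
Blum vs Okafor: 7 to 14, Okafor.
Blum vs Pham: Blum is ranked higher on 4+2+4+3 = 13 ballots, Pham on 8. Blum wins 13–8.
Varga vs Singh: Varga, 12–9.
Varga vs Okafor: Varga, 12–9.
Varga vs Pham: Varga, 18–3.
Singh vs Okafor: 12 to 9, Singh.
Singh vs Pham: Singh is ranked higher on 8+2+4 = 14 ballots, Pham on 7. Singh wins 14–7.
Okafor vs Pham: 6 to 15, Pham.
No candidate is winless: Blum beats Varga; Varga beats Singh; Singh beats Blum; Okafor beats Blum; Pham beats Okafor. There is no Condorcet loser.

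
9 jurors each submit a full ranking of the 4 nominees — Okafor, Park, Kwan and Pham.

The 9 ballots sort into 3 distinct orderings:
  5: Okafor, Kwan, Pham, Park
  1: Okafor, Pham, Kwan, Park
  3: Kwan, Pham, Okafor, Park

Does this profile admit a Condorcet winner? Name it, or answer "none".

Okafor

Pairwise majorities:
Okafor vs Park: Okafor, 9–0.
Okafor vs Kwan: Okafor wins 6–3.
Okafor vs Pham: Okafor, 6–3.
Park–Kwan: Kwan 9–0.
Park–Pham: Pham 9–0.
Kwan vs Pham: Kwan wins 8–1.
Okafor beats each of Park, Kwan, Pham — Okafor is the Condorcet winner.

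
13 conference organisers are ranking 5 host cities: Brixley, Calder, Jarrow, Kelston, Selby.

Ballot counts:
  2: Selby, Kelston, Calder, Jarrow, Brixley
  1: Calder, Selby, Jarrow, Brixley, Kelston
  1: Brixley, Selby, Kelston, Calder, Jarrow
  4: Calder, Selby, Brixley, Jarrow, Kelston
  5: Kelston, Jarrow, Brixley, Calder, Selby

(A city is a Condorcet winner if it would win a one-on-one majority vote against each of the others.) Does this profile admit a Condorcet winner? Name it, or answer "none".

none

Pairwise majorities:
Brixley vs Calder: Brixley preferred on 1+5 = 6 ballots; Calder wins 7–6.
Brixley vs Jarrow: Brixley preferred on 1+4 = 5 ballots; Jarrow wins 8–5.
Brixley vs Kelston: Brixley preferred on 1+1+4 = 6 ballots; Kelston wins 7–6.
Brixley vs Selby: Brixley preferred on 1+5 = 6 ballots; Selby wins 7–6.
Calder vs Jarrow: 2+1+1+4 = 8 for Calder, 5 for Jarrow — Calder by 8–5.
Calder vs Kelston: Calder is ranked higher on 1+4 = 5 ballots, Kelston on 8. Kelston wins 8–5.
Calder vs Selby: Calder is ranked higher on 1+4+5 = 10 ballots, Selby on 3. Calder wins 10–3.
Jarrow vs Kelston: 1+4 = 5 for Jarrow, 8 for Kelston — Kelston by 8–5.
Jarrow vs Selby: 5 for Jarrow, 8 for Selby — Selby by 8–5.
Kelston vs Selby: 5 to 8, Selby.
Every city loses at least once (Brixley loses to Calder; Calder loses to Kelston; Jarrow loses to Calder; Kelston loses to Selby; Selby loses to Calder). The majority relation contains the cycle Calder → Selby → Kelston → Calder, so there is no Condorcet winner.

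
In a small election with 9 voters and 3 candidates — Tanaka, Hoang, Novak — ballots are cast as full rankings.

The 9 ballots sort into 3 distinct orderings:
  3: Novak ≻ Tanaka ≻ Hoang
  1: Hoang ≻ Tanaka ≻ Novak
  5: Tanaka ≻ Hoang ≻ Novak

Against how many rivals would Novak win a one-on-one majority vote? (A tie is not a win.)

0

Novak against each rival (9 voters):
Novak vs Tanaka: Tanaka wins 6–3.
Novak vs Hoang: Hoang, 6–3.
Novak beats no one; loses to Tanaka, Hoang — 0 pairwise wins.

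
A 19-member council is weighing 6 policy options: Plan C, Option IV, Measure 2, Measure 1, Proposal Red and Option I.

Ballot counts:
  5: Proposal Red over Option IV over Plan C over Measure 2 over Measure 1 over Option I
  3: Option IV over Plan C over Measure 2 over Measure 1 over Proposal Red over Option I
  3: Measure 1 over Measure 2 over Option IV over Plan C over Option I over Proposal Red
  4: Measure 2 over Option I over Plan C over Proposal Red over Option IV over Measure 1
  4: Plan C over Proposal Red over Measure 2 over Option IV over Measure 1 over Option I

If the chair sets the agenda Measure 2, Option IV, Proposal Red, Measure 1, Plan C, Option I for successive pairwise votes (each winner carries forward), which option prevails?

Round 1: Measure 2 vs Option IV — 11–8, Measure 2 advances.
Round 2: Measure 2 vs Proposal Red — 10–9, Measure 2 advances.
Round 3: Measure 2 vs Measure 1 — 16–3, Measure 2 advances.
Round 4: Measure 2 vs Plan C — 7–12, Plan C advances.
Round 5: Plan C vs Option I — 15–4, Plan C advances.
Plan C survives the agenda.

Plan C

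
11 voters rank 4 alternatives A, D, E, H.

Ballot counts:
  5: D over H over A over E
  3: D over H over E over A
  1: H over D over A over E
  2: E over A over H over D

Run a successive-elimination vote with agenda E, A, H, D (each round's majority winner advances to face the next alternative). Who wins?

D

Round 1: E vs A — 5–6, A advances.
Round 2: A vs H — 2–9, H advances.
Round 3: H vs D — 3–8, D advances.
The agenda winner is D.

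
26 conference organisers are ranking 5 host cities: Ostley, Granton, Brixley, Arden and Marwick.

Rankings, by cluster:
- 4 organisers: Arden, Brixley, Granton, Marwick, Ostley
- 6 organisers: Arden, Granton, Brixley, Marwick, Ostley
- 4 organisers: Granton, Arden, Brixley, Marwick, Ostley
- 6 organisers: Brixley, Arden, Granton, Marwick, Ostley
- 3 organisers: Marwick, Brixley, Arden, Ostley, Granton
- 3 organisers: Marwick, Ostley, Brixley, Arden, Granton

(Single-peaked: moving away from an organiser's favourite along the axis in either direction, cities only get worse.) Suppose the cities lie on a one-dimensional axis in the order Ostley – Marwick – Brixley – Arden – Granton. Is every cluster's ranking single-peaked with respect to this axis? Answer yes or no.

Axis positions: Ostley=1, Marwick=2, Brixley=3, Arden=4, Granton=5.
Cluster 1 (peak Arden at position 4): ranking walks positions 4-3-5-2-1, expanding outward from the peak — single-peaked.
Cluster 2 (peak Arden at position 4): ranking walks positions 4-5-3-2-1, expanding outward from the peak — single-peaked.
Cluster 3 (peak Granton at position 5): ranking walks positions 5-4-3-2-1, expanding outward from the peak — single-peaked.
Cluster 4 (peak Brixley at position 3): ranking walks positions 3-4-5-2-1, expanding outward from the peak — single-peaked.
Cluster 5 (peak Marwick at position 2): ranking walks positions 2-3-4-1-5, expanding outward from the peak — single-peaked.
Cluster 6 (peak Marwick at position 2): ranking walks positions 2-1-3-4-5, expanding outward from the peak — single-peaked.
Every ranking is single-peaked on this axis.

yes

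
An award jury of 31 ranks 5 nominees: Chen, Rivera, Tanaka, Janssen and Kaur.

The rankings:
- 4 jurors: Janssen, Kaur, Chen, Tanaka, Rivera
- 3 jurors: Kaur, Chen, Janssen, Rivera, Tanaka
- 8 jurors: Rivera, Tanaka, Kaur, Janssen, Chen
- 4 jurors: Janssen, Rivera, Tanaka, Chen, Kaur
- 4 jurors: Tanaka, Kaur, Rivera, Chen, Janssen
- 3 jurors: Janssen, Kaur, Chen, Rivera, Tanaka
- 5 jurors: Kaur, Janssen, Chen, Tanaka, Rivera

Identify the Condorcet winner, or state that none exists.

none

Pairwise majorities:
Chen vs Rivera: 4+3+3+5 = 15 for Chen, 16 for Rivera — Rivera by 16–15.
Chen vs Tanaka: Chen preferred on 4+3+3+5 = 15 ballots; Tanaka wins 16–15.
Chen vs Janssen: Chen is ranked higher on 3+4 = 7 ballots, Janssen on 24. Janssen wins 24–7.
Chen vs Kaur: Chen is ranked higher on 4 ballots, Kaur on 27. Kaur wins 27–4.
Rivera vs Tanaka: Rivera preferred on 3+8+4+3 = 18 ballots; Rivera wins 18–13.
Rivera vs Janssen: Rivera is ranked higher on 8+4 = 12 ballots, Janssen on 19. Janssen wins 19–12.
Rivera vs Kaur: Rivera is ranked higher on 8+4 = 12 ballots, Kaur on 19. Kaur wins 19–12.
Tanaka vs Janssen: Tanaka preferred on 8+4 = 12 ballots; Janssen wins 19–12.
Tanaka vs Kaur: Tanaka preferred on 8+4+4 = 16 ballots; Tanaka wins 16–15.
Janssen vs Kaur: Janssen preferred on 4+4+3 = 11 ballots; Kaur wins 20–11.
Every nominee loses at least once (Chen loses to Rivera; Rivera loses to Janssen; Tanaka loses to Rivera; Janssen loses to Kaur; Kaur loses to Tanaka). The majority relation contains the cycle Rivera → Tanaka → Kaur → Rivera, so there is no Condorcet winner.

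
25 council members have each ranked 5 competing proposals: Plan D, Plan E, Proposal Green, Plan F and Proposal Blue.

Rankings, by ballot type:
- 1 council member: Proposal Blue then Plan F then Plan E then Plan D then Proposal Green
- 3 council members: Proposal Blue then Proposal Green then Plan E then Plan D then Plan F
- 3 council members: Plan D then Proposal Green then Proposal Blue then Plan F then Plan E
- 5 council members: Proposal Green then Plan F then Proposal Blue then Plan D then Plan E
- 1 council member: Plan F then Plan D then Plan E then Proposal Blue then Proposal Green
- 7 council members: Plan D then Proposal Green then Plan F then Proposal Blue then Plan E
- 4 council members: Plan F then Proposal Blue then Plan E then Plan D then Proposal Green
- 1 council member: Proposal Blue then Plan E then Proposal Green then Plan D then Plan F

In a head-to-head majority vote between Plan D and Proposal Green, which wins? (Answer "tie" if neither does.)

Ballots ranking Plan D above Proposal Green: 1 + 3 + 1 + 7 + 4 = 16.
Ballots ranking Proposal Green above Plan D: 25 − 16 = 9.
Plan D wins the head-to-head 16–9.

Plan D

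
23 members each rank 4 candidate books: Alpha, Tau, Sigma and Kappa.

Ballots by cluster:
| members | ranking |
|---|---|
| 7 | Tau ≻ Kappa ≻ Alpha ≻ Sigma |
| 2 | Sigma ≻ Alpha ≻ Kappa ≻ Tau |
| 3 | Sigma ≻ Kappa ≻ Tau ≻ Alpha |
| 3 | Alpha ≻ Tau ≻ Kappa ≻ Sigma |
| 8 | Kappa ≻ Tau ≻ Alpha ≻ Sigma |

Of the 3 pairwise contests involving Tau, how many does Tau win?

2

Tau against each rival (23 members):
Tau–Alpha: Tau 18–5.
Tau vs Sigma: Tau is ranked higher on 7+3+8 = 18 ballots, Sigma on 5. Tau wins 18–5.
Tau vs Kappa: 10 to 13, Kappa.
Tau beats Alpha, Sigma; loses to Kappa — 2 pairwise wins.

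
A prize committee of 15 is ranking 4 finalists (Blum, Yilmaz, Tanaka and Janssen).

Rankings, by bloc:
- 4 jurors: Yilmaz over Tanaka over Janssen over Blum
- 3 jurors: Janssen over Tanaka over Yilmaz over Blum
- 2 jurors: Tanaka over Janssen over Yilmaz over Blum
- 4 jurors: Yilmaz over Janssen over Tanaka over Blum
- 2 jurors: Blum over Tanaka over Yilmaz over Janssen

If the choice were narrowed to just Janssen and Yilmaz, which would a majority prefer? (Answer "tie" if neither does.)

Yilmaz

Ballots ranking Janssen above Yilmaz: 3 + 2 = 5.
Ballots ranking Yilmaz above Janssen: 15 − 5 = 10.
Yilmaz wins the head-to-head 10–5.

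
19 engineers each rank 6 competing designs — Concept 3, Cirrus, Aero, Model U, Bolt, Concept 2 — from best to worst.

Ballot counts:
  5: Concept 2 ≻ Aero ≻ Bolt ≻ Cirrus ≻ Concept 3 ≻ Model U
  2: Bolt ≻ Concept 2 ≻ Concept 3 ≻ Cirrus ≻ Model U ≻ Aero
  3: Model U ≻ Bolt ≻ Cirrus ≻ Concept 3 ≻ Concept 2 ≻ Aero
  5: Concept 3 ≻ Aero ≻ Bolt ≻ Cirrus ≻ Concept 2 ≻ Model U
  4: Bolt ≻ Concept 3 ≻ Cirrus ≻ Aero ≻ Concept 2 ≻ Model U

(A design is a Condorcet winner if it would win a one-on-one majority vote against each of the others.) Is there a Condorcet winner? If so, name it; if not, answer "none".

none

Pairwise majorities:
Concept 3–Cirrus: Concept 3 11–8.
Concept 3–Aero: Concept 3 14–5.
Concept 3 vs Model U: Concept 3 wins 16–3.
Concept 3 vs Bolt: Bolt wins 14–5.
Concept 3–Concept 2: Concept 3 12–7.
Cirrus vs Aero: Aero wins 10–9.
Cirrus–Model U: Cirrus 16–3.
Cirrus–Bolt: Bolt 19–0.
Cirrus–Concept 2: Cirrus 12–7.
Aero–Model U: Aero 14–5.
Aero vs Bolt: Aero wins 10–9.
Aero vs Concept 2: Concept 2 wins 10–9.
Model U vs Bolt: Bolt, 16–3.
Model U vs Concept 2: Concept 2 wins 16–3.
Bolt–Concept 2: Bolt 14–5.
Each design drops at least one matchup (Concept 3 loses to Bolt; Cirrus loses to Concept 3; Aero loses to Concept 3; Model U loses to Concept 3; Bolt loses to Aero; Concept 2 loses to Concept 3); the cycle Concept 3 beats Aero beats Bolt beats Concept 3 rules out a Condorcet winner.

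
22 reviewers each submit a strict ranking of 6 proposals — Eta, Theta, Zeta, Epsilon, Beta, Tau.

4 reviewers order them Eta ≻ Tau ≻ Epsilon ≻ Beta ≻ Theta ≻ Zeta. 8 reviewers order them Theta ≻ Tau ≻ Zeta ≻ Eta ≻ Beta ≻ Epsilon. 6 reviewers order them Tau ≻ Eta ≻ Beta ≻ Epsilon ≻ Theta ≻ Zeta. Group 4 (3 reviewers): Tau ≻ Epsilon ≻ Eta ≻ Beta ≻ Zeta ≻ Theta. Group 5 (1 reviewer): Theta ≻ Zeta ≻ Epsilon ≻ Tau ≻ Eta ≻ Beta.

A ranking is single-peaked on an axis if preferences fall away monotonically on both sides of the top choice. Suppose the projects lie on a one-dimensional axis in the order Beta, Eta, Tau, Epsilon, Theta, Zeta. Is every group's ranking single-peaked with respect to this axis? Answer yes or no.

Axis positions: Beta=1, Eta=2, Tau=3, Epsilon=4, Theta=5, Zeta=6.
Group 1 (peak Eta at position 2): ranking walks positions 2-3-4-1-5-6, expanding outward from the peak — single-peaked.
Group 2: ranking walks positions 5-3-6-2-1-4; Tau is ranked above Epsilon even though Epsilon lies between Tau and the peak Theta on the axis — preferences dip and rise again. Not single-peaked.
Group 3 (peak Tau at position 3): ranking walks positions 3-2-1-4-5-6, expanding outward from the peak — single-peaked.
Group 4: ranking walks positions 3-4-2-1-6-5; Zeta is ranked above Theta even though Theta lies between Zeta and the peak Tau on the axis — preferences dip and rise again. Not single-peaked.
Group 5 (peak Theta at position 5): ranking walks positions 5-6-4-3-2-1, expanding outward from the peak — single-peaked.
Group 2 violates single-peakedness, so the profile is not single-peaked on this axis.

no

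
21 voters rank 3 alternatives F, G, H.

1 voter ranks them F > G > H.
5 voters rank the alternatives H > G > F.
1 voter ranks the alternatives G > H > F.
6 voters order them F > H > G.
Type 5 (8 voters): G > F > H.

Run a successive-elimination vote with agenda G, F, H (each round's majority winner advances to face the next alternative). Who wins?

Round 1: G vs F — 14–7, G advances.
Round 2: G vs H — 10–11, H advances.
The agenda winner is H.

H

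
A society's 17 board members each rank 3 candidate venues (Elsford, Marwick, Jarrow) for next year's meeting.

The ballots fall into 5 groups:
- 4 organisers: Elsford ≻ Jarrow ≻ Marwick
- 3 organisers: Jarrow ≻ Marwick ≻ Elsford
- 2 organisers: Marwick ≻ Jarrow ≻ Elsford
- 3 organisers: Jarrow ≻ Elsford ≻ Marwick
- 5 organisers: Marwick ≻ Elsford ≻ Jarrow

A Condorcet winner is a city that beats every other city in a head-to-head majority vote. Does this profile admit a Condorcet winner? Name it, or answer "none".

none

Pairwise majorities:
Elsford vs Marwick: Elsford is ranked higher on 4+3 = 7 ballots, Marwick on 10. Marwick wins 10–7.
Elsford vs Jarrow: Elsford is ranked higher on 4+5 = 9 ballots, Jarrow on 8. Elsford wins 9–8.
Marwick vs Jarrow: Marwick is ranked higher on 2+5 = 7 ballots, Jarrow on 10. Jarrow wins 10–7.
No city is unbeaten: Elsford loses to Marwick; Marwick loses to Jarrow; Jarrow loses to Elsford. In particular Elsford → Jarrow → Marwick → Elsford is a majority cycle — no Condorcet winner exists.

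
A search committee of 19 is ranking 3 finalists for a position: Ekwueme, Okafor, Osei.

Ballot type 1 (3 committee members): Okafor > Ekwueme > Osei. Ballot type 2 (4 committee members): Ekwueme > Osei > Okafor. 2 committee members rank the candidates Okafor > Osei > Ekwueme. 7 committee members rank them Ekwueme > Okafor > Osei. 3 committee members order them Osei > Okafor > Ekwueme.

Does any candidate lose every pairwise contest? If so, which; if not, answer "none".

Pairwise majorities:
Ekwueme vs Okafor: Ekwueme wins 11–8.
Ekwueme vs Osei: Ekwueme is ranked higher on 3+4+7 = 14 ballots, Osei on 5. Ekwueme wins 14–5.
Okafor–Osei: Okafor 12–7.
Osei loses to every other candidate — it is the Condorcet loser.

Osei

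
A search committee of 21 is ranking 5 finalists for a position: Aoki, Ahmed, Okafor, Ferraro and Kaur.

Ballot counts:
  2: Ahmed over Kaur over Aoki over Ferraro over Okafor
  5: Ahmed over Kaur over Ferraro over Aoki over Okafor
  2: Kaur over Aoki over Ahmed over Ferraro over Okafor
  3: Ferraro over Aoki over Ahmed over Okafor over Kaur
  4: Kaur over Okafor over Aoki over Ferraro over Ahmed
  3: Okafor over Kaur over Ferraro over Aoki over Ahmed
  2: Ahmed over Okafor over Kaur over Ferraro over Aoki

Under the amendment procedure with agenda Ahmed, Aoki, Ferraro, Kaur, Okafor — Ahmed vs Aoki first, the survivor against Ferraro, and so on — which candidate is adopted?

Kaur

Round 1: Ahmed vs Aoki — 9–12, Aoki advances.
Round 2: Aoki vs Ferraro — 8–13, Ferraro advances.
Round 3: Ferraro vs Kaur — 3–18, Kaur advances.
Round 4: Kaur vs Okafor — 13–8, Kaur advances.
Kaur survives the agenda.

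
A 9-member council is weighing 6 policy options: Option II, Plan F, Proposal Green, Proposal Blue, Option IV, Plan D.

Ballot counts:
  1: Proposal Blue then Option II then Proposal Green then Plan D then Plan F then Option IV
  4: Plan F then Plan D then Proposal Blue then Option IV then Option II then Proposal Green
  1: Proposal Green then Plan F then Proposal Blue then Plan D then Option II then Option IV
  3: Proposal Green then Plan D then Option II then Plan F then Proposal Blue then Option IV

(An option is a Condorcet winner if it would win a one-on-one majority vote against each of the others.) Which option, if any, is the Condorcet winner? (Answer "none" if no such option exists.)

none

Head-to-head results (9 council members):
Option II–Plan F: Plan F 5–4.
Option II vs Proposal Green: Option II preferred on 1+4 = 5 ballots; Option II wins 5–4.
Option II vs Proposal Blue: Option II is ranked higher on 3 ballots, Proposal Blue on 6. Proposal Blue wins 6–3.
Option II vs Option IV: 5 to 4, Option II.
Option II vs Plan D: 1 for Option II, 8 for Plan D — Plan D by 8–1.
Plan F vs Proposal Green: Proposal Green wins 5–4.
Plan F vs Proposal Blue: Plan F preferred on 4+1+3 = 8 ballots; Plan F wins 8–1.
Plan F vs Option IV: Plan F is ranked higher on 1+4+1+3 = 9 ballots, Option IV on 0. Plan F wins 9–0.
Plan F vs Plan D: Plan F, 5–4.
Proposal Green vs Proposal Blue: 4 to 5, Proposal Blue.
Proposal Green vs Option IV: 5 to 4, Proposal Green.
Proposal Green vs Plan D: Proposal Green, 5–4.
Proposal Blue vs Option IV: 9 to 0, Proposal Blue.
Proposal Blue vs Plan D: Plan D wins 7–2.
Option IV–Plan D: Plan D 9–0.
Each option drops at least one matchup (Option II loses to Plan F; Plan F loses to Proposal Green; Proposal Green loses to Option II; Proposal Blue loses to Plan F; Option IV loses to Option II; Plan D loses to Plan F); the cycle Option II > Proposal Green > Plan F > Option II rules out a Condorcet winner.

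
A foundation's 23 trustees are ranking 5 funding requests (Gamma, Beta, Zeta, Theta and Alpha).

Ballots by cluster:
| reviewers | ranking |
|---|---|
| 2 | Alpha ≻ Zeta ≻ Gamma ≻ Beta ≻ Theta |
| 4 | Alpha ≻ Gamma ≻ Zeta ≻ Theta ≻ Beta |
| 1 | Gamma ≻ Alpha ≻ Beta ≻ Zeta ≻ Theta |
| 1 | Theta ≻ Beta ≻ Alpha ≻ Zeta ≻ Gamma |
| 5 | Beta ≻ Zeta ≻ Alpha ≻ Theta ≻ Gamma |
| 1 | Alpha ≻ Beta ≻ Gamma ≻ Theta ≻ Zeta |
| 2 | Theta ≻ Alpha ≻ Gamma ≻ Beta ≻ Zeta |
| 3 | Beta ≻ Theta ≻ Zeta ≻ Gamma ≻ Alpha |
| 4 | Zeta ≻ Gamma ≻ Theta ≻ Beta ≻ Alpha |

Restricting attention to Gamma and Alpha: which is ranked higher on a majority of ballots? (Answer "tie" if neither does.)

Alpha

Ballots ranking Gamma above Alpha: 1 + 3 + 4 = 8.
Ballots ranking Alpha above Gamma: 23 − 8 = 15.
Alpha wins the head-to-head 15–8.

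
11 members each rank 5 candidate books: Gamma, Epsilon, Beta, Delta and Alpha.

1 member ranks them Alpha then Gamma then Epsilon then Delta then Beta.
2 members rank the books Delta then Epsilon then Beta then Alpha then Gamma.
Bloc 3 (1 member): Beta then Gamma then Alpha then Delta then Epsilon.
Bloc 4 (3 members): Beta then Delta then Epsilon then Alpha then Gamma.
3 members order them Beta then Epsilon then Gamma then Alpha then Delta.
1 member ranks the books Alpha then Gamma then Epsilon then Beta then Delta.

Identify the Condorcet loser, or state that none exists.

none

Pairwise majorities:
Gamma vs Epsilon: Epsilon wins 8–3.
Gamma–Beta: Beta 9–2.
Gamma–Delta: Gamma 6–5.
Gamma vs Alpha: 4 to 7, Alpha.
Epsilon vs Beta: Beta, 7–4.
Epsilon–Delta: Delta 6–5.
Epsilon vs Alpha: 2+3+3 = 8 for Epsilon, 3 for Alpha — Epsilon by 8–3.
Beta vs Delta: Beta, 8–3.
Beta vs Alpha: Beta, 9–2.
Delta vs Alpha: Alpha wins 6–5.
Every book wins at least one matchup (Gamma beats Delta; Epsilon beats Gamma; Beta beats Gamma; Delta beats Epsilon; Alpha beats Gamma), so there is no Condorcet loser.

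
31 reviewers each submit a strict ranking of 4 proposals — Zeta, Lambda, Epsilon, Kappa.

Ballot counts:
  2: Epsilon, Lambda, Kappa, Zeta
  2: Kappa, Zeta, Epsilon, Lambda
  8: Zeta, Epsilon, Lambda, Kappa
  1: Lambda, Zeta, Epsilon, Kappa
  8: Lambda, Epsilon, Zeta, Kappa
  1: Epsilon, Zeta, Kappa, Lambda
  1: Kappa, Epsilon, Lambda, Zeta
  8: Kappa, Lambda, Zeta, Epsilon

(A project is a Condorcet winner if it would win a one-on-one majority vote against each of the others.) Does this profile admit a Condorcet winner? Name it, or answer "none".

Lambda

Check each pair by majority over 31 ballots:
Zeta vs Lambda: Lambda wins 20–11.
Zeta–Epsilon: Zeta 19–12.
Zeta vs Kappa: Zeta, 18–13.
Lambda vs Epsilon: Lambda, 17–14.
Lambda vs Kappa: Lambda, 19–12.
Epsilon vs Kappa: Epsilon, 20–11.
Lambda beats each of Zeta, Epsilon, Kappa — Lambda is the Condorcet winner.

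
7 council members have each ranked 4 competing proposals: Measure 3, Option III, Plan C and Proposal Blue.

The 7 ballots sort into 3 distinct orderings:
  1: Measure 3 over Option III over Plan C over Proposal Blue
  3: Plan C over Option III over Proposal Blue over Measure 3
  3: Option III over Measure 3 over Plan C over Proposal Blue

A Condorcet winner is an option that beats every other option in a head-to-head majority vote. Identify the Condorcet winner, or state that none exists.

Option III

Check each pair by majority over 7 ballots:
Measure 3–Option III: Option III 6–1.
Measure 3 vs Plan C: Measure 3 is ranked higher on 1+3 = 4 ballots, Plan C on 3. Measure 3 wins 4–3.
Measure 3 vs Proposal Blue: 1+3 = 4 for Measure 3, 3 for Proposal Blue — Measure 3 by 4–3.
Option III vs Plan C: Option III wins 4–3.
Option III vs Proposal Blue: Option III wins 7–0.
Plan C vs Proposal Blue: 7 to 0, Plan C.
Only Option III has no losses; Option III is the Condorcet winner.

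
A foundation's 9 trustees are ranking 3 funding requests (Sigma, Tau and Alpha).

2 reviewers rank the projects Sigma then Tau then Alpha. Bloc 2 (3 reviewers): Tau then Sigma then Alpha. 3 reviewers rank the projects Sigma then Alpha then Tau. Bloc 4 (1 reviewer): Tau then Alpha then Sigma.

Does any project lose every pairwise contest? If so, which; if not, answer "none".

Head-to-head results (9 reviewers):
Sigma–Tau: Sigma 5–4.
Sigma vs Alpha: 2+3+3 = 8 for Sigma, 1 for Alpha — Sigma by 8–1.
Tau vs Alpha: Tau wins 6–3.
Alpha is beaten in every head-to-head and is the Condorcet loser.

Alpha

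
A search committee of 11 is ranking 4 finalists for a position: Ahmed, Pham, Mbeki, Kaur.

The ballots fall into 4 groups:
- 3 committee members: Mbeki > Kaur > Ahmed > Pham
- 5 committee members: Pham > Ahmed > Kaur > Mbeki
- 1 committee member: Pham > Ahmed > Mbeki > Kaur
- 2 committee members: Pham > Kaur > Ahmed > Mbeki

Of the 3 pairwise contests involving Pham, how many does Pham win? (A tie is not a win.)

Pham against each rival (11 committee members):
Pham–Ahmed: Pham 8–3.
Pham vs Mbeki: Pham is ranked higher on 5+1+2 = 8 ballots, Mbeki on 3. Pham wins 8–3.
Pham vs Kaur: Pham is ranked higher on 5+1+2 = 8 ballots, Kaur on 3. Pham wins 8–3.
Pham beats Ahmed, Mbeki, Kaur — 3 pairwise wins.

3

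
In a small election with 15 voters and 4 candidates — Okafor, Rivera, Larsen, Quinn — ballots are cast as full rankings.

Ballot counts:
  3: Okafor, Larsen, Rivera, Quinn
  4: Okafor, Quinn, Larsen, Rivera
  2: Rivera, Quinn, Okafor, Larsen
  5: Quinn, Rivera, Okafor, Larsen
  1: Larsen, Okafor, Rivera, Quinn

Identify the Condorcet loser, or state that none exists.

Head-to-head results (15 voters):
Okafor vs Rivera: Okafor is ranked higher on 3+4+1 = 8 ballots, Rivera on 7. Okafor wins 8–7.
Okafor vs Larsen: 3+4+2+5 = 14 for Okafor, 1 for Larsen — Okafor by 14–1.
Okafor vs Quinn: Okafor preferred on 3+4+1 = 8 ballots; Okafor wins 8–7.
Rivera–Larsen: Larsen 8–7.
Rivera vs Quinn: 6 to 9, Quinn.
Larsen vs Quinn: Larsen preferred on 3+1 = 4 ballots; Quinn wins 11–4.
Rivera loses to every other candidate — it is the Condorcet loser.

Rivera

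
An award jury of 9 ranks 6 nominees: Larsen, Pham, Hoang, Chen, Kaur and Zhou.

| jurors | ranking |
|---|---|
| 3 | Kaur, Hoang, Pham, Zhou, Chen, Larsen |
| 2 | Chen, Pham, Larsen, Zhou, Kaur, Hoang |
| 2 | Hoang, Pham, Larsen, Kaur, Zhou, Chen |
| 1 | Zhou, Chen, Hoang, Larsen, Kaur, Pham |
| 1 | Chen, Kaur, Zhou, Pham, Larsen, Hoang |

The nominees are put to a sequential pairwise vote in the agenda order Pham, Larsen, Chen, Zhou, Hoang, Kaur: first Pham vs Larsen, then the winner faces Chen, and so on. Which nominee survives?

Kaur

Round 1: Pham vs Larsen — 8–1, Pham advances.
Round 2: Pham vs Chen — 5–4, Pham advances.
Round 3: Pham vs Zhou — 7–2, Pham advances.
Round 4: Pham vs Hoang — 3–6, Hoang advances.
Round 5: Hoang vs Kaur — 3–6, Kaur advances.
The agenda winner is Kaur.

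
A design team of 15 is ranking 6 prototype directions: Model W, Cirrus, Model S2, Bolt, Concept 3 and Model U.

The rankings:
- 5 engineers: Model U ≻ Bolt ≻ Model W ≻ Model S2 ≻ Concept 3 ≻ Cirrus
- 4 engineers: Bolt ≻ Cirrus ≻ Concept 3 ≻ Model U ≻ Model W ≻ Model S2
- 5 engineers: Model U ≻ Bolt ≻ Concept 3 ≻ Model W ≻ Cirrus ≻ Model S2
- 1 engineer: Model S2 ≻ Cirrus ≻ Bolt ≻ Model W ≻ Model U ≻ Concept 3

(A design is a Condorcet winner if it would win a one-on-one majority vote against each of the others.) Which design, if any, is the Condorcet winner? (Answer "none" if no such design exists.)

Pairwise majorities:
Model W vs Cirrus: Model W is ranked higher on 5+5 = 10 ballots, Cirrus on 5. Model W wins 10–5.
Model W vs Model S2: Model W preferred on 5+4+5 = 14 ballots; Model W wins 14–1.
Model W vs Bolt: 0 for Model W, 15 for Bolt — Bolt by 15–0.
Model W vs Concept 3: Model W preferred on 5+1 = 6 ballots; Concept 3 wins 9–6.
Model W vs Model U: 1 for Model W, 14 for Model U — Model U by 14–1.
Cirrus vs Model S2: 4+5 = 9 for Cirrus, 6 for Model S2 — Cirrus by 9–6.
Cirrus vs Bolt: 1 for Cirrus, 14 for Bolt — Bolt by 14–1.
Cirrus vs Concept 3: 4+1 = 5 for Cirrus, 10 for Concept 3 — Concept 3 by 10–5.
Cirrus vs Model U: 5 to 10, Model U.
Model S2 vs Bolt: Model S2 is ranked higher on 1 ballot, Bolt on 14. Bolt wins 14–1.
Model S2 vs Concept 3: 5+1 = 6 for Model S2, 9 for Concept 3 — Concept 3 by 9–6.
Model S2 vs Model U: 1 to 14, Model U.
Bolt vs Concept 3: Bolt is ranked higher on 5+4+5+1 = 15 ballots, Concept 3 on 0. Bolt wins 15–0.
Bolt vs Model U: 4+1 = 5 for Bolt, 10 for Model U — Model U by 10–5.
Concept 3 vs Model U: Concept 3 preferred on 4 ballots; Model U wins 11–4.
Model U wins every pairwise contest, so Model U is the Condorcet winner.

Model U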